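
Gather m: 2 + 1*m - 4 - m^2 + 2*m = -m^2 + 3*m - 2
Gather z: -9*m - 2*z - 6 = -9*m - 2*z - 6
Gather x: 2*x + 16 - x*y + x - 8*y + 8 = x*(3 - y) - 8*y + 24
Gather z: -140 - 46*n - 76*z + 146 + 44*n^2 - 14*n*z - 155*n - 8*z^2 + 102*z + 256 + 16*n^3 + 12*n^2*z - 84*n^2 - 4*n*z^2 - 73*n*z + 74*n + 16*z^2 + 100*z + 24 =16*n^3 - 40*n^2 - 127*n + z^2*(8 - 4*n) + z*(12*n^2 - 87*n + 126) + 286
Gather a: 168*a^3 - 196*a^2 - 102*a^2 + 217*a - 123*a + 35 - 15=168*a^3 - 298*a^2 + 94*a + 20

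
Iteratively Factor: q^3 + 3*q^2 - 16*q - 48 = (q + 4)*(q^2 - q - 12) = (q - 4)*(q + 4)*(q + 3)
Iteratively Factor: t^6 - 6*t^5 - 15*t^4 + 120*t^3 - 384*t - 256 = (t - 4)*(t^5 - 2*t^4 - 23*t^3 + 28*t^2 + 112*t + 64) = (t - 4)^2*(t^4 + 2*t^3 - 15*t^2 - 32*t - 16) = (t - 4)^2*(t + 1)*(t^3 + t^2 - 16*t - 16) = (t - 4)^2*(t + 1)^2*(t^2 - 16) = (t - 4)^2*(t + 1)^2*(t + 4)*(t - 4)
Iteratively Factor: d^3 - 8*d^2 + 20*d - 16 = (d - 4)*(d^2 - 4*d + 4) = (d - 4)*(d - 2)*(d - 2)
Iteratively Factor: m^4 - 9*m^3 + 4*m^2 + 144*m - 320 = (m - 5)*(m^3 - 4*m^2 - 16*m + 64) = (m - 5)*(m - 4)*(m^2 - 16) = (m - 5)*(m - 4)^2*(m + 4)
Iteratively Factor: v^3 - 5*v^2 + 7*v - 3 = (v - 1)*(v^2 - 4*v + 3) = (v - 3)*(v - 1)*(v - 1)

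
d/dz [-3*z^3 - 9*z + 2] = -9*z^2 - 9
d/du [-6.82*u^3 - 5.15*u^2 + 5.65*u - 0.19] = -20.46*u^2 - 10.3*u + 5.65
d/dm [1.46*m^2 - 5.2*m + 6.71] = 2.92*m - 5.2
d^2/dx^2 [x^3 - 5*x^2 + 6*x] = 6*x - 10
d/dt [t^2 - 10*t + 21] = 2*t - 10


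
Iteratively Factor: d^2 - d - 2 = (d - 2)*(d + 1)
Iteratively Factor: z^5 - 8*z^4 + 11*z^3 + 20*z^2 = (z + 1)*(z^4 - 9*z^3 + 20*z^2) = (z - 5)*(z + 1)*(z^3 - 4*z^2) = z*(z - 5)*(z + 1)*(z^2 - 4*z) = z^2*(z - 5)*(z + 1)*(z - 4)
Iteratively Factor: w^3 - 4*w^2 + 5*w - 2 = (w - 1)*(w^2 - 3*w + 2) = (w - 1)^2*(w - 2)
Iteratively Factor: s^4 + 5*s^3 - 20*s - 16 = (s + 4)*(s^3 + s^2 - 4*s - 4) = (s + 2)*(s + 4)*(s^2 - s - 2) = (s + 1)*(s + 2)*(s + 4)*(s - 2)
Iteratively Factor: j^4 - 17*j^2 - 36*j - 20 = (j + 1)*(j^3 - j^2 - 16*j - 20) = (j - 5)*(j + 1)*(j^2 + 4*j + 4) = (j - 5)*(j + 1)*(j + 2)*(j + 2)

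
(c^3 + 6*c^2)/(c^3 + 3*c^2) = (c + 6)/(c + 3)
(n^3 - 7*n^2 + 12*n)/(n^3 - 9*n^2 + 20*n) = (n - 3)/(n - 5)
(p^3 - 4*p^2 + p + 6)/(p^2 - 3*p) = p - 1 - 2/p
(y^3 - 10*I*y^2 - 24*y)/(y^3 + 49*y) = (y^2 - 10*I*y - 24)/(y^2 + 49)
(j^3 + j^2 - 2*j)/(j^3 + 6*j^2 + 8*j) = (j - 1)/(j + 4)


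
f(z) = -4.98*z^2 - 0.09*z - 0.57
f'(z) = -9.96*z - 0.09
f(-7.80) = -302.85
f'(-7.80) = 77.60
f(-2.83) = -40.20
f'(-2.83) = 28.10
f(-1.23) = -7.99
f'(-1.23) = 12.16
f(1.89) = -18.53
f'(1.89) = -18.91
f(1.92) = -19.10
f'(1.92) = -19.21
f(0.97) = -5.34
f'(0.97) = -9.75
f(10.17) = -516.56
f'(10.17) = -101.38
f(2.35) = -28.28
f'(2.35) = -23.50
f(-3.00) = -45.12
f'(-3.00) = 29.79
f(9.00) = -404.76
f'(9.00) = -89.73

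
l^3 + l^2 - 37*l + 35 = (l - 5)*(l - 1)*(l + 7)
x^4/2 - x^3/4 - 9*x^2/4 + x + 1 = (x/2 + 1)*(x - 2)*(x - 1)*(x + 1/2)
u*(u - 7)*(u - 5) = u^3 - 12*u^2 + 35*u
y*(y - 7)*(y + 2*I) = y^3 - 7*y^2 + 2*I*y^2 - 14*I*y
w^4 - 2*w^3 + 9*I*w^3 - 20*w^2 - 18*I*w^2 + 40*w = w*(w - 2)*(w + 4*I)*(w + 5*I)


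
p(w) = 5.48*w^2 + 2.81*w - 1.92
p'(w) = 10.96*w + 2.81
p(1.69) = 18.48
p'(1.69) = 21.33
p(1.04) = 6.93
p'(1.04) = 14.21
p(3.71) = 83.93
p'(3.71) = 43.47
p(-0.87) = -0.22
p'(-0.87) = -6.73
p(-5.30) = 137.12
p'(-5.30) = -55.28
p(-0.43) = -2.12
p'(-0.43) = -1.90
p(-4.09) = 78.26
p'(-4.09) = -42.02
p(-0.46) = -2.05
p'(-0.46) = -2.23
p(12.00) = 820.92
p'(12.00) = 134.33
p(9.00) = 467.25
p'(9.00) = 101.45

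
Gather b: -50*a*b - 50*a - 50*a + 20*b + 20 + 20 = -100*a + b*(20 - 50*a) + 40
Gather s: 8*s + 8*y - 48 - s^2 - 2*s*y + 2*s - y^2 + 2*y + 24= -s^2 + s*(10 - 2*y) - y^2 + 10*y - 24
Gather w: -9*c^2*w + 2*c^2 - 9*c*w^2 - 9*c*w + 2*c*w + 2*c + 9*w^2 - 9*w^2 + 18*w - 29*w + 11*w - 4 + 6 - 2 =2*c^2 - 9*c*w^2 + 2*c + w*(-9*c^2 - 7*c)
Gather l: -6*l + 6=6 - 6*l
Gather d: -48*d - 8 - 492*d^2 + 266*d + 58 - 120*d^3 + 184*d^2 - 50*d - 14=-120*d^3 - 308*d^2 + 168*d + 36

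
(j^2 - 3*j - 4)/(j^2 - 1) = (j - 4)/(j - 1)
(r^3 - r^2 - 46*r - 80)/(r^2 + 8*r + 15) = (r^2 - 6*r - 16)/(r + 3)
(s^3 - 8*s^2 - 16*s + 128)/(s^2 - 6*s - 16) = (s^2 - 16)/(s + 2)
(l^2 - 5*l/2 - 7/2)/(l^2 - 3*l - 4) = (l - 7/2)/(l - 4)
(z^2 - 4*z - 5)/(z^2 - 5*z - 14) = (-z^2 + 4*z + 5)/(-z^2 + 5*z + 14)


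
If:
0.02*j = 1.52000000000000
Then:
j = 76.00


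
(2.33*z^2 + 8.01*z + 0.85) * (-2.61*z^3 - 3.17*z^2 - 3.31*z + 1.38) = -6.0813*z^5 - 28.2922*z^4 - 35.3225*z^3 - 25.9922*z^2 + 8.2403*z + 1.173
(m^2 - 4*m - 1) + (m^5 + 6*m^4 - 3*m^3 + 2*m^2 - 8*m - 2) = m^5 + 6*m^4 - 3*m^3 + 3*m^2 - 12*m - 3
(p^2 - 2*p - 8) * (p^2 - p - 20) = p^4 - 3*p^3 - 26*p^2 + 48*p + 160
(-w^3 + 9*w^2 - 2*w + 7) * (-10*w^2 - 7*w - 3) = 10*w^5 - 83*w^4 - 40*w^3 - 83*w^2 - 43*w - 21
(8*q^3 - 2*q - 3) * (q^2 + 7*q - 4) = 8*q^5 + 56*q^4 - 34*q^3 - 17*q^2 - 13*q + 12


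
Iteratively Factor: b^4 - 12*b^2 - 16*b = (b - 4)*(b^3 + 4*b^2 + 4*b) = (b - 4)*(b + 2)*(b^2 + 2*b) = (b - 4)*(b + 2)^2*(b)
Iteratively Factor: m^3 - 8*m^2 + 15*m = (m - 5)*(m^2 - 3*m) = m*(m - 5)*(m - 3)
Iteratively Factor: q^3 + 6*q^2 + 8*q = (q + 4)*(q^2 + 2*q) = (q + 2)*(q + 4)*(q)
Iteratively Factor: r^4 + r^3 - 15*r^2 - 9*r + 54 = (r - 3)*(r^3 + 4*r^2 - 3*r - 18) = (r - 3)*(r - 2)*(r^2 + 6*r + 9) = (r - 3)*(r - 2)*(r + 3)*(r + 3)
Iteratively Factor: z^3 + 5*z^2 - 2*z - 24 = (z - 2)*(z^2 + 7*z + 12) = (z - 2)*(z + 3)*(z + 4)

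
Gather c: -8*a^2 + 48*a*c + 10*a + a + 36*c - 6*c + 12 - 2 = -8*a^2 + 11*a + c*(48*a + 30) + 10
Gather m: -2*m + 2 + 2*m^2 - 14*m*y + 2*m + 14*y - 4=2*m^2 - 14*m*y + 14*y - 2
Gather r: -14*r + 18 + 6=24 - 14*r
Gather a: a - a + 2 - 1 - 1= 0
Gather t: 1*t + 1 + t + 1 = 2*t + 2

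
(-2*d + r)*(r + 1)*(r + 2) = -2*d*r^2 - 6*d*r - 4*d + r^3 + 3*r^2 + 2*r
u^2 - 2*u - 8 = (u - 4)*(u + 2)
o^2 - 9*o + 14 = (o - 7)*(o - 2)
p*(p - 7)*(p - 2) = p^3 - 9*p^2 + 14*p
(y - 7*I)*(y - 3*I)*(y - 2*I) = y^3 - 12*I*y^2 - 41*y + 42*I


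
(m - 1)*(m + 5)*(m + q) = m^3 + m^2*q + 4*m^2 + 4*m*q - 5*m - 5*q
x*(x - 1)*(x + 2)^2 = x^4 + 3*x^3 - 4*x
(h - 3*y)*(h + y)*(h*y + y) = h^3*y - 2*h^2*y^2 + h^2*y - 3*h*y^3 - 2*h*y^2 - 3*y^3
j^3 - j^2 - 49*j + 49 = (j - 7)*(j - 1)*(j + 7)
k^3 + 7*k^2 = k^2*(k + 7)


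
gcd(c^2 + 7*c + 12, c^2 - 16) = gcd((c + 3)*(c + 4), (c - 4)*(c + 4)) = c + 4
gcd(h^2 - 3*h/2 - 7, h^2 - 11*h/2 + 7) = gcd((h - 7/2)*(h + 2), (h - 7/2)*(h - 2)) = h - 7/2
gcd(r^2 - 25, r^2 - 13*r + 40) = r - 5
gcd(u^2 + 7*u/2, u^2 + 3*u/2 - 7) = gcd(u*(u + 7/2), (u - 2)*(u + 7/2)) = u + 7/2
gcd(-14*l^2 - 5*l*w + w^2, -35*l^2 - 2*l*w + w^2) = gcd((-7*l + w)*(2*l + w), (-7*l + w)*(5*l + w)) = -7*l + w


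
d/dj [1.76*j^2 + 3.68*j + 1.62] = 3.52*j + 3.68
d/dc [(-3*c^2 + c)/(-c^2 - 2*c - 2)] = (7*c^2 + 12*c - 2)/(c^4 + 4*c^3 + 8*c^2 + 8*c + 4)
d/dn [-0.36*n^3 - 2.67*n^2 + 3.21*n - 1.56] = -1.08*n^2 - 5.34*n + 3.21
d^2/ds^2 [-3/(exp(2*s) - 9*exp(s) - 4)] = 3*(2*(2*exp(s) - 9)^2*exp(s) + (4*exp(s) - 9)*(-exp(2*s) + 9*exp(s) + 4))*exp(s)/(-exp(2*s) + 9*exp(s) + 4)^3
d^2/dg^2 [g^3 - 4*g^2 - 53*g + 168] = 6*g - 8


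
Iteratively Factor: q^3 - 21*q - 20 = (q + 1)*(q^2 - q - 20) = (q + 1)*(q + 4)*(q - 5)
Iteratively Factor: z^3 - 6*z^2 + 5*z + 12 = (z + 1)*(z^2 - 7*z + 12) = (z - 3)*(z + 1)*(z - 4)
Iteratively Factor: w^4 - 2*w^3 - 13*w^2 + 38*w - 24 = (w - 1)*(w^3 - w^2 - 14*w + 24) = (w - 3)*(w - 1)*(w^2 + 2*w - 8) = (w - 3)*(w - 1)*(w + 4)*(w - 2)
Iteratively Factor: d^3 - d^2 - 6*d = (d + 2)*(d^2 - 3*d) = d*(d + 2)*(d - 3)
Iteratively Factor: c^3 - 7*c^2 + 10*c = (c)*(c^2 - 7*c + 10) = c*(c - 5)*(c - 2)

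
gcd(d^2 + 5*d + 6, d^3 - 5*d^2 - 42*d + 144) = 1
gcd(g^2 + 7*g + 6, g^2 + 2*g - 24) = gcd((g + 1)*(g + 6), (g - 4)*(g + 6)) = g + 6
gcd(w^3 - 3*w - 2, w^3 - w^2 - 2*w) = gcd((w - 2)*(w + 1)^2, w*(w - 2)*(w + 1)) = w^2 - w - 2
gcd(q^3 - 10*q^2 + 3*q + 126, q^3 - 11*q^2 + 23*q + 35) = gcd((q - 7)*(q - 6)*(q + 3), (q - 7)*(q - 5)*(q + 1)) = q - 7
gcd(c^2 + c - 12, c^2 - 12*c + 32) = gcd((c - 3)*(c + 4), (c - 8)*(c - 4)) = 1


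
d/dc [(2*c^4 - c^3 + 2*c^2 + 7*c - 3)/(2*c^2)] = (4*c^4 - c^3 - 7*c + 6)/(2*c^3)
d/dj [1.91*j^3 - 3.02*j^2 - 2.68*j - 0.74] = 5.73*j^2 - 6.04*j - 2.68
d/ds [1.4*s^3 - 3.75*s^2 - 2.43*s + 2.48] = 4.2*s^2 - 7.5*s - 2.43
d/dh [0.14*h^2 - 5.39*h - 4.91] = 0.28*h - 5.39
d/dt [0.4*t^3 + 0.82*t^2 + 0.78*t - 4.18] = 1.2*t^2 + 1.64*t + 0.78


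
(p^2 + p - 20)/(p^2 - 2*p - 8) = (p + 5)/(p + 2)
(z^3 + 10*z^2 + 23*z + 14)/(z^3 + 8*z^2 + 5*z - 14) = (z + 1)/(z - 1)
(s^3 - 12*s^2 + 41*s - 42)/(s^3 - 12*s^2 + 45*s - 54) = (s^2 - 9*s + 14)/(s^2 - 9*s + 18)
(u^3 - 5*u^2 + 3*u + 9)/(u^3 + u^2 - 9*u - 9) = (u - 3)/(u + 3)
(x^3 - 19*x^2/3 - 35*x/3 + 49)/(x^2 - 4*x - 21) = x - 7/3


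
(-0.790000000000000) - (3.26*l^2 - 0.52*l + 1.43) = -3.26*l^2 + 0.52*l - 2.22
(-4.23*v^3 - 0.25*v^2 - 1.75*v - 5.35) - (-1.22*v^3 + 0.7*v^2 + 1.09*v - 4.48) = -3.01*v^3 - 0.95*v^2 - 2.84*v - 0.869999999999999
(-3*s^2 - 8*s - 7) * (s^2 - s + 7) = -3*s^4 - 5*s^3 - 20*s^2 - 49*s - 49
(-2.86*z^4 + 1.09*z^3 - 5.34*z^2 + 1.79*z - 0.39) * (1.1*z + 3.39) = -3.146*z^5 - 8.4964*z^4 - 2.1789*z^3 - 16.1336*z^2 + 5.6391*z - 1.3221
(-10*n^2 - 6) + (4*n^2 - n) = -6*n^2 - n - 6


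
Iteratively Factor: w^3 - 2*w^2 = (w)*(w^2 - 2*w) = w^2*(w - 2)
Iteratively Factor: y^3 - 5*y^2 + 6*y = (y)*(y^2 - 5*y + 6) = y*(y - 2)*(y - 3)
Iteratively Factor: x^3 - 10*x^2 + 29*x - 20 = (x - 5)*(x^2 - 5*x + 4) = (x - 5)*(x - 1)*(x - 4)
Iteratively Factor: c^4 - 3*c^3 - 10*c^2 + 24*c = (c)*(c^3 - 3*c^2 - 10*c + 24) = c*(c - 4)*(c^2 + c - 6) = c*(c - 4)*(c - 2)*(c + 3)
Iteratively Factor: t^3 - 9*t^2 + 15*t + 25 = (t + 1)*(t^2 - 10*t + 25) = (t - 5)*(t + 1)*(t - 5)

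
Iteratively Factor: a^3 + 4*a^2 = (a + 4)*(a^2) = a*(a + 4)*(a)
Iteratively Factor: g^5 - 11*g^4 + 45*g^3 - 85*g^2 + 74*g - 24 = (g - 2)*(g^4 - 9*g^3 + 27*g^2 - 31*g + 12) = (g - 3)*(g - 2)*(g^3 - 6*g^2 + 9*g - 4) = (g - 4)*(g - 3)*(g - 2)*(g^2 - 2*g + 1) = (g - 4)*(g - 3)*(g - 2)*(g - 1)*(g - 1)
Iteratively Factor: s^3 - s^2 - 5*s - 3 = (s + 1)*(s^2 - 2*s - 3) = (s + 1)^2*(s - 3)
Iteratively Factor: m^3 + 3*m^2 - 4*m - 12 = (m + 3)*(m^2 - 4) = (m + 2)*(m + 3)*(m - 2)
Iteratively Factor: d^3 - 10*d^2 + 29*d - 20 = (d - 5)*(d^2 - 5*d + 4) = (d - 5)*(d - 4)*(d - 1)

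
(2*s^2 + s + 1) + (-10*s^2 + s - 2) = -8*s^2 + 2*s - 1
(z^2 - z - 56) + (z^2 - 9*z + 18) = 2*z^2 - 10*z - 38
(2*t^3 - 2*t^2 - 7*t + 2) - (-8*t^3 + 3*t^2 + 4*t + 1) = 10*t^3 - 5*t^2 - 11*t + 1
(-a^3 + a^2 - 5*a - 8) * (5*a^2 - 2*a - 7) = -5*a^5 + 7*a^4 - 20*a^3 - 37*a^2 + 51*a + 56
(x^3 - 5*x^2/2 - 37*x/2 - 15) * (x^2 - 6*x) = x^5 - 17*x^4/2 - 7*x^3/2 + 96*x^2 + 90*x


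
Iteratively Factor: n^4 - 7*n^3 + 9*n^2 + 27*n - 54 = (n - 3)*(n^3 - 4*n^2 - 3*n + 18) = (n - 3)^2*(n^2 - n - 6) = (n - 3)^2*(n + 2)*(n - 3)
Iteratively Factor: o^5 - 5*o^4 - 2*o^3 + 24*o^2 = (o)*(o^4 - 5*o^3 - 2*o^2 + 24*o) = o^2*(o^3 - 5*o^2 - 2*o + 24) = o^2*(o + 2)*(o^2 - 7*o + 12) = o^2*(o - 3)*(o + 2)*(o - 4)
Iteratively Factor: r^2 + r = (r)*(r + 1)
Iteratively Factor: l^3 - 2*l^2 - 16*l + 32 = (l - 2)*(l^2 - 16) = (l - 4)*(l - 2)*(l + 4)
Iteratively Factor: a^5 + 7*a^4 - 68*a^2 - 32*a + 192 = (a + 4)*(a^4 + 3*a^3 - 12*a^2 - 20*a + 48) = (a + 4)^2*(a^3 - a^2 - 8*a + 12) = (a + 3)*(a + 4)^2*(a^2 - 4*a + 4) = (a - 2)*(a + 3)*(a + 4)^2*(a - 2)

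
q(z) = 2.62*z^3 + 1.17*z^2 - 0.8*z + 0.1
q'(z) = 7.86*z^2 + 2.34*z - 0.8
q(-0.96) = -0.37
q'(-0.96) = 4.20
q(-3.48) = -93.36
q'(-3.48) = 86.24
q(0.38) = 0.11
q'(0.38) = 1.22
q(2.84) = 67.28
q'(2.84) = 69.24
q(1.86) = 19.52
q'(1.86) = 30.74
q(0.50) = 0.32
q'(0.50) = 2.34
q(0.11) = 0.03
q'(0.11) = -0.45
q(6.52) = 770.80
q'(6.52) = 348.59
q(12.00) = 4686.34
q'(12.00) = 1159.12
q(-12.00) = -4349.18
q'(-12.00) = 1102.96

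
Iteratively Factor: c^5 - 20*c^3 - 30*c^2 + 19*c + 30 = (c + 3)*(c^4 - 3*c^3 - 11*c^2 + 3*c + 10) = (c - 1)*(c + 3)*(c^3 - 2*c^2 - 13*c - 10) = (c - 1)*(c + 2)*(c + 3)*(c^2 - 4*c - 5) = (c - 1)*(c + 1)*(c + 2)*(c + 3)*(c - 5)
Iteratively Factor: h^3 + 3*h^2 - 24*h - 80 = (h + 4)*(h^2 - h - 20) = (h - 5)*(h + 4)*(h + 4)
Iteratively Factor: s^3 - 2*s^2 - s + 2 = (s + 1)*(s^2 - 3*s + 2) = (s - 2)*(s + 1)*(s - 1)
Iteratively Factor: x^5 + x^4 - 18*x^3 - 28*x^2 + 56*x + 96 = (x - 4)*(x^4 + 5*x^3 + 2*x^2 - 20*x - 24) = (x - 4)*(x - 2)*(x^3 + 7*x^2 + 16*x + 12) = (x - 4)*(x - 2)*(x + 3)*(x^2 + 4*x + 4) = (x - 4)*(x - 2)*(x + 2)*(x + 3)*(x + 2)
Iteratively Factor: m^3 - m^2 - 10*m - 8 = (m - 4)*(m^2 + 3*m + 2) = (m - 4)*(m + 2)*(m + 1)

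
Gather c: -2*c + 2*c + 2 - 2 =0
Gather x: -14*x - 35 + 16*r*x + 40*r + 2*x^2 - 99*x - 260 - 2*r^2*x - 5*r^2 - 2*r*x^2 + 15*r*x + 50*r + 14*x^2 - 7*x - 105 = -5*r^2 + 90*r + x^2*(16 - 2*r) + x*(-2*r^2 + 31*r - 120) - 400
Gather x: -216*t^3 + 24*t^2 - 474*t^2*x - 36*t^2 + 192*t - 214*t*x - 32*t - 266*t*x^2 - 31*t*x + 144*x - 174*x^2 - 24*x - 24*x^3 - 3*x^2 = -216*t^3 - 12*t^2 + 160*t - 24*x^3 + x^2*(-266*t - 177) + x*(-474*t^2 - 245*t + 120)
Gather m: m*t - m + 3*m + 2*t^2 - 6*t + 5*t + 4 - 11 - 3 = m*(t + 2) + 2*t^2 - t - 10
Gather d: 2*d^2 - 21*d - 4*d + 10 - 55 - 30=2*d^2 - 25*d - 75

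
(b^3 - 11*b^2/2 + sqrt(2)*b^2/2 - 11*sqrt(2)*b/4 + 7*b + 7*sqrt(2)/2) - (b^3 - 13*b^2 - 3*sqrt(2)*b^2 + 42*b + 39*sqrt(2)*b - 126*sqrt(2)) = 7*sqrt(2)*b^2/2 + 15*b^2/2 - 167*sqrt(2)*b/4 - 35*b + 259*sqrt(2)/2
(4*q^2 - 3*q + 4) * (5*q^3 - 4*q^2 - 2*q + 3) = 20*q^5 - 31*q^4 + 24*q^3 + 2*q^2 - 17*q + 12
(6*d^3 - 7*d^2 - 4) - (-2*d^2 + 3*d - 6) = 6*d^3 - 5*d^2 - 3*d + 2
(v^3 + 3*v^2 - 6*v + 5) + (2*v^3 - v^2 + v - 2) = 3*v^3 + 2*v^2 - 5*v + 3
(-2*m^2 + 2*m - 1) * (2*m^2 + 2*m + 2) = -4*m^4 - 2*m^2 + 2*m - 2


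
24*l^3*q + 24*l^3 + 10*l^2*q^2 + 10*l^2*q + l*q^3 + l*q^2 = (4*l + q)*(6*l + q)*(l*q + l)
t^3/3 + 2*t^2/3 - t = t*(t/3 + 1)*(t - 1)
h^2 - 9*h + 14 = (h - 7)*(h - 2)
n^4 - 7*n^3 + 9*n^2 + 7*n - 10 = (n - 5)*(n - 2)*(n - 1)*(n + 1)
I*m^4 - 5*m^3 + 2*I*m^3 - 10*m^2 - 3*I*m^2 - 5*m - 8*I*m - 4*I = (m + 1)*(m + I)*(m + 4*I)*(I*m + I)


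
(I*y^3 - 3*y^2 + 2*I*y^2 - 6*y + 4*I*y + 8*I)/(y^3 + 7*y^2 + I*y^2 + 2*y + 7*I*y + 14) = (I*y^2 + 2*y*(-2 + I) - 8)/(y^2 + y*(7 + 2*I) + 14*I)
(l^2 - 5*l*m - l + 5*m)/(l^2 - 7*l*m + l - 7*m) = (l^2 - 5*l*m - l + 5*m)/(l^2 - 7*l*m + l - 7*m)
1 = 1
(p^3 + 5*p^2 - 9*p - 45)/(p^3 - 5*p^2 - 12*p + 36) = (p^2 + 2*p - 15)/(p^2 - 8*p + 12)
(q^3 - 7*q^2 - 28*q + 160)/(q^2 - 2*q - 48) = (q^2 + q - 20)/(q + 6)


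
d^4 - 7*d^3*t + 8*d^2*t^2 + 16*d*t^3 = d*(d - 4*t)^2*(d + t)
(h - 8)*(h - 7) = h^2 - 15*h + 56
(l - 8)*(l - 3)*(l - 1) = l^3 - 12*l^2 + 35*l - 24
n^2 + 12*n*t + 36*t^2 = (n + 6*t)^2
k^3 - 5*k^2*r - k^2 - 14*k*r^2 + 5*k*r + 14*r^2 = (k - 1)*(k - 7*r)*(k + 2*r)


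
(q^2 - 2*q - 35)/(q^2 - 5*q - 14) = (q + 5)/(q + 2)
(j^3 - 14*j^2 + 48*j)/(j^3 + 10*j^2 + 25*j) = (j^2 - 14*j + 48)/(j^2 + 10*j + 25)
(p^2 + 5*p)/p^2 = (p + 5)/p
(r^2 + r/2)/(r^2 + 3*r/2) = (2*r + 1)/(2*r + 3)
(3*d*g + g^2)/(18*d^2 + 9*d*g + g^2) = g/(6*d + g)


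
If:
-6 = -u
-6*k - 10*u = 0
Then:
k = -10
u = 6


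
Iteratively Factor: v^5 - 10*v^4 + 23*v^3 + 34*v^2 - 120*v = (v - 4)*(v^4 - 6*v^3 - v^2 + 30*v) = (v - 5)*(v - 4)*(v^3 - v^2 - 6*v) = (v - 5)*(v - 4)*(v - 3)*(v^2 + 2*v) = (v - 5)*(v - 4)*(v - 3)*(v + 2)*(v)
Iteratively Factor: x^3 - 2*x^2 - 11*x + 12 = (x - 1)*(x^2 - x - 12) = (x - 4)*(x - 1)*(x + 3)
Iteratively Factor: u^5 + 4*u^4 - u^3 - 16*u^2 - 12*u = (u)*(u^4 + 4*u^3 - u^2 - 16*u - 12) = u*(u + 2)*(u^3 + 2*u^2 - 5*u - 6) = u*(u + 1)*(u + 2)*(u^2 + u - 6) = u*(u - 2)*(u + 1)*(u + 2)*(u + 3)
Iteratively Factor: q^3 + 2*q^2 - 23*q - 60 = (q + 4)*(q^2 - 2*q - 15) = (q - 5)*(q + 4)*(q + 3)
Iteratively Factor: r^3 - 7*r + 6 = (r - 2)*(r^2 + 2*r - 3) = (r - 2)*(r - 1)*(r + 3)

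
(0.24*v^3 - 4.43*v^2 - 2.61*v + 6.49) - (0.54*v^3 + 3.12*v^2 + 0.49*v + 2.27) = -0.3*v^3 - 7.55*v^2 - 3.1*v + 4.22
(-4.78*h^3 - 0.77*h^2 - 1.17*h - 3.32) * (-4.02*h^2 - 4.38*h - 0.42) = 19.2156*h^5 + 24.0318*h^4 + 10.0836*h^3 + 18.7944*h^2 + 15.033*h + 1.3944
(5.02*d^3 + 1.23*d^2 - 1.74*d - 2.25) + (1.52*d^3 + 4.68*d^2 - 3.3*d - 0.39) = 6.54*d^3 + 5.91*d^2 - 5.04*d - 2.64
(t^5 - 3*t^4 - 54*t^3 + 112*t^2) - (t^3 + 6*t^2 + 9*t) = t^5 - 3*t^4 - 55*t^3 + 106*t^2 - 9*t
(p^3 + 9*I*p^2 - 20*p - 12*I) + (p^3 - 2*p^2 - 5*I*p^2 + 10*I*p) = 2*p^3 - 2*p^2 + 4*I*p^2 - 20*p + 10*I*p - 12*I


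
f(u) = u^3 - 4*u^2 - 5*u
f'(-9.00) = 310.00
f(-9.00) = -1008.00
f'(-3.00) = 46.00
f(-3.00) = -48.00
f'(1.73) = -9.86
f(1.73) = -15.44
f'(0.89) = -9.74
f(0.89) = -6.91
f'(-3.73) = 66.58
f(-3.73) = -88.90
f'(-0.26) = -2.72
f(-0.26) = 1.01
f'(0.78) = -9.41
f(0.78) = -5.86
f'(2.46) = -6.53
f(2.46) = -21.62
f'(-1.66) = 16.55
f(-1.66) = -7.30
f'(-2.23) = 27.76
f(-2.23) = -19.83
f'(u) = 3*u^2 - 8*u - 5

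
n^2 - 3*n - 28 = (n - 7)*(n + 4)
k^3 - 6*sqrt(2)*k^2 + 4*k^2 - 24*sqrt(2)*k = k*(k + 4)*(k - 6*sqrt(2))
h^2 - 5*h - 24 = (h - 8)*(h + 3)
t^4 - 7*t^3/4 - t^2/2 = t^2*(t - 2)*(t + 1/4)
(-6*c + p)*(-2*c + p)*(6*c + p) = 72*c^3 - 36*c^2*p - 2*c*p^2 + p^3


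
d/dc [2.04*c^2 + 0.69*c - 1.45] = 4.08*c + 0.69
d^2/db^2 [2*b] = 0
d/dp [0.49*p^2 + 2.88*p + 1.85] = 0.98*p + 2.88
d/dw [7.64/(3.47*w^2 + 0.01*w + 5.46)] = (-53.0216*w - 0.0764)/(3.47*w^2 + 0.01*w + 5.46)^2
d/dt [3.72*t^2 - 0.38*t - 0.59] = 7.44*t - 0.38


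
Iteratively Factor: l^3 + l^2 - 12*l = (l - 3)*(l^2 + 4*l) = l*(l - 3)*(l + 4)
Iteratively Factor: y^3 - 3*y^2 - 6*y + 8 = (y - 1)*(y^2 - 2*y - 8) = (y - 1)*(y + 2)*(y - 4)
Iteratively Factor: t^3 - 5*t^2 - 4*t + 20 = (t - 5)*(t^2 - 4) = (t - 5)*(t + 2)*(t - 2)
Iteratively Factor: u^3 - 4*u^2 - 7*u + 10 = (u - 5)*(u^2 + u - 2) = (u - 5)*(u - 1)*(u + 2)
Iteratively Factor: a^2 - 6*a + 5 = (a - 5)*(a - 1)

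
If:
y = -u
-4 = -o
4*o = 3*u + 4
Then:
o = 4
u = 4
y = -4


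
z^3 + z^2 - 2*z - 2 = (z + 1)*(z - sqrt(2))*(z + sqrt(2))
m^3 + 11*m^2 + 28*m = m*(m + 4)*(m + 7)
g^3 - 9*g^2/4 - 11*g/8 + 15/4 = (g - 2)*(g - 3/2)*(g + 5/4)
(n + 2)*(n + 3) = n^2 + 5*n + 6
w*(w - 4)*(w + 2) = w^3 - 2*w^2 - 8*w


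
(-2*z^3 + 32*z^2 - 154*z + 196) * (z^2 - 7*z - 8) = -2*z^5 + 46*z^4 - 362*z^3 + 1018*z^2 - 140*z - 1568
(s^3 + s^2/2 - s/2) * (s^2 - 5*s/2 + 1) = s^5 - 2*s^4 - 3*s^3/4 + 7*s^2/4 - s/2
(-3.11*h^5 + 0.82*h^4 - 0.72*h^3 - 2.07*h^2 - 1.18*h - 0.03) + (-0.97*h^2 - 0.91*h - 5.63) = -3.11*h^5 + 0.82*h^4 - 0.72*h^3 - 3.04*h^2 - 2.09*h - 5.66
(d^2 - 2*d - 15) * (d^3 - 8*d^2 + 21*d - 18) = d^5 - 10*d^4 + 22*d^3 + 60*d^2 - 279*d + 270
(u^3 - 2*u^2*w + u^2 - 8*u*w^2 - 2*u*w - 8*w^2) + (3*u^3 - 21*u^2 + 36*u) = 4*u^3 - 2*u^2*w - 20*u^2 - 8*u*w^2 - 2*u*w + 36*u - 8*w^2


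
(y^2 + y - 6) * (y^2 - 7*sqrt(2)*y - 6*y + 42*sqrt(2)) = y^4 - 7*sqrt(2)*y^3 - 5*y^3 - 12*y^2 + 35*sqrt(2)*y^2 + 36*y + 84*sqrt(2)*y - 252*sqrt(2)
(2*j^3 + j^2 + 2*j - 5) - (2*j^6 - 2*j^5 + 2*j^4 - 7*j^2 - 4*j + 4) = -2*j^6 + 2*j^5 - 2*j^4 + 2*j^3 + 8*j^2 + 6*j - 9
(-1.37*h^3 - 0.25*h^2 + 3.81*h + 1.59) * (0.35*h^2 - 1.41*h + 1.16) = -0.4795*h^5 + 1.8442*h^4 + 0.0967999999999999*h^3 - 5.1056*h^2 + 2.1777*h + 1.8444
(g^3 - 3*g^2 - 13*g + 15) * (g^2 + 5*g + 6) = g^5 + 2*g^4 - 22*g^3 - 68*g^2 - 3*g + 90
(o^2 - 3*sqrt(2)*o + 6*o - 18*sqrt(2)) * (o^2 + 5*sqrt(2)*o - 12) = o^4 + 2*sqrt(2)*o^3 + 6*o^3 - 42*o^2 + 12*sqrt(2)*o^2 - 252*o + 36*sqrt(2)*o + 216*sqrt(2)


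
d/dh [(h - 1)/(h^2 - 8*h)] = (-h^2 + 2*h - 8)/(h^2*(h^2 - 16*h + 64))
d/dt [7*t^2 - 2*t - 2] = 14*t - 2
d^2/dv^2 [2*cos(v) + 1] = -2*cos(v)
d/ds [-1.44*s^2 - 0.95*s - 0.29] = -2.88*s - 0.95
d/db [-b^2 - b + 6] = -2*b - 1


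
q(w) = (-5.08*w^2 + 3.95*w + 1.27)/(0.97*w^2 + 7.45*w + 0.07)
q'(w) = (3.95 - 10.16*w)/(0.97*w^2 + 7.45*w + 0.07) + (-1.94*w - 7.45)*(-5.08*w^2 + 3.95*w + 1.27)/(0.97*w^2 + 7.45*w + 0.07)^2 = (-41.6775*w^2 - 3.175*w - 9.185)/(0.9409*w^4 + 14.453*w^3 + 55.6383*w^2 + 1.043*w + 0.0049)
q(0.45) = 0.56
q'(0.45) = -1.45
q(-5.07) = 11.70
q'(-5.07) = -6.53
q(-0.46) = 0.51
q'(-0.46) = -1.67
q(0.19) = 1.21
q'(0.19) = -4.88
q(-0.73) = 0.89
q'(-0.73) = -1.24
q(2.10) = -0.64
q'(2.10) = -0.50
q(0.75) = 0.22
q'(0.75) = -0.91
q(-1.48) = 1.78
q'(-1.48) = -1.23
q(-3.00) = 4.15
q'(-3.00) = -2.04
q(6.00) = -1.98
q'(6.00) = -0.24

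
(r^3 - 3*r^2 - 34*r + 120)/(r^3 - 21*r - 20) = (r^2 + 2*r - 24)/(r^2 + 5*r + 4)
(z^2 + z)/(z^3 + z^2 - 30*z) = (z + 1)/(z^2 + z - 30)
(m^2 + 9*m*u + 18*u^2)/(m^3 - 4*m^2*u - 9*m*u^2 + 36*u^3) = (m + 6*u)/(m^2 - 7*m*u + 12*u^2)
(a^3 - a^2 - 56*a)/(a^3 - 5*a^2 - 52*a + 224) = a/(a - 4)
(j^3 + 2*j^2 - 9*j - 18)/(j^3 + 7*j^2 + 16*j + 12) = (j - 3)/(j + 2)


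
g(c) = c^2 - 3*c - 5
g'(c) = 2*c - 3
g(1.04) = -7.04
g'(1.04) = -0.92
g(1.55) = -7.25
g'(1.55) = 0.10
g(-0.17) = -4.46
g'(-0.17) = -3.34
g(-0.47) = -3.37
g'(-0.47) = -3.94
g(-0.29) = -4.05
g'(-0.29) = -3.58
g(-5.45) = 41.05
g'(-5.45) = -13.90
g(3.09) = -4.72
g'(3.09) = 3.18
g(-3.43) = 17.05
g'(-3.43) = -9.86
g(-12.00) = 175.00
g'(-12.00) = -27.00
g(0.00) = -5.00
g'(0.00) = -3.00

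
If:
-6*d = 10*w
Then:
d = -5*w/3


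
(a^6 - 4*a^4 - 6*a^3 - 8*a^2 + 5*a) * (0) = 0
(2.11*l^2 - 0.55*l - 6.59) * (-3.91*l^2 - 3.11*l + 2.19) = -8.2501*l^4 - 4.4116*l^3 + 32.0983*l^2 + 19.2904*l - 14.4321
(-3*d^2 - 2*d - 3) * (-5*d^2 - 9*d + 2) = 15*d^4 + 37*d^3 + 27*d^2 + 23*d - 6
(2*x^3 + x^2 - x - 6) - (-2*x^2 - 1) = 2*x^3 + 3*x^2 - x - 5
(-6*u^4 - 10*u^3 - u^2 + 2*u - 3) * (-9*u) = 54*u^5 + 90*u^4 + 9*u^3 - 18*u^2 + 27*u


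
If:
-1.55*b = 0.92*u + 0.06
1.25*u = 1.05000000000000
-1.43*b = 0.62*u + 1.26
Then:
No Solution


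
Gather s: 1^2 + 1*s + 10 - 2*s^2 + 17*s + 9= -2*s^2 + 18*s + 20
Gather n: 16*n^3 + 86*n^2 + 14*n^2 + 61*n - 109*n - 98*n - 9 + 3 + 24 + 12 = 16*n^3 + 100*n^2 - 146*n + 30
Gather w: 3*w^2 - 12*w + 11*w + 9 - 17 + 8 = 3*w^2 - w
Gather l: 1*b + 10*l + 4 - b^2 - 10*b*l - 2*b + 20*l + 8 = -b^2 - b + l*(30 - 10*b) + 12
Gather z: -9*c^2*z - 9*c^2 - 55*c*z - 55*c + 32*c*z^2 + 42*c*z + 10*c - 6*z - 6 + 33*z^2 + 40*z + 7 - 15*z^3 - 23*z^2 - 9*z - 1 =-9*c^2 - 45*c - 15*z^3 + z^2*(32*c + 10) + z*(-9*c^2 - 13*c + 25)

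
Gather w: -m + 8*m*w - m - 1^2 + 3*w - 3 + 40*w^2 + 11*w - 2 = -2*m + 40*w^2 + w*(8*m + 14) - 6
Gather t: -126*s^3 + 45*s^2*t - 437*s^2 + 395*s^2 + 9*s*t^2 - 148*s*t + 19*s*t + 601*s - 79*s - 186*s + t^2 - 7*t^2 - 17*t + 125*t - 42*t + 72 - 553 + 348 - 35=-126*s^3 - 42*s^2 + 336*s + t^2*(9*s - 6) + t*(45*s^2 - 129*s + 66) - 168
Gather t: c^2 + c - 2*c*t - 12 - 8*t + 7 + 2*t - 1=c^2 + c + t*(-2*c - 6) - 6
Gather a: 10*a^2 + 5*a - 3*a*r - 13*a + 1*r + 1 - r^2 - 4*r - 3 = 10*a^2 + a*(-3*r - 8) - r^2 - 3*r - 2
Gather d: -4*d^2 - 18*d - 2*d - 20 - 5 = -4*d^2 - 20*d - 25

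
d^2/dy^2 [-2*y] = 0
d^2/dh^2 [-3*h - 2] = 0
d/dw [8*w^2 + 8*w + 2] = 16*w + 8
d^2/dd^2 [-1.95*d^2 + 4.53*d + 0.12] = -3.90000000000000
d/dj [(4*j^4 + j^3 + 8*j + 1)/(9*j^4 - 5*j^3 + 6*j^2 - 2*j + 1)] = (-29*j^6 + 48*j^5 - 234*j^4 + 56*j^3 - 30*j^2 - 12*j + 10)/(81*j^8 - 90*j^7 + 133*j^6 - 96*j^5 + 74*j^4 - 34*j^3 + 16*j^2 - 4*j + 1)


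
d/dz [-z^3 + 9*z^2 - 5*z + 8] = -3*z^2 + 18*z - 5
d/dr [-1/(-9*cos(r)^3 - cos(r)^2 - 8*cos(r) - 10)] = (27*cos(r)^2 + 2*cos(r) + 8)*sin(r)/(9*cos(r)^3 + cos(r)^2 + 8*cos(r) + 10)^2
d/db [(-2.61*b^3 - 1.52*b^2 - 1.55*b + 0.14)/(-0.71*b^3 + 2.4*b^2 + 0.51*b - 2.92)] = (-7.3432*b^4 - 4.8632*b^3 + 26.1066*b^2 + 8.2048*b + 4.4546)/(0.5041*b^6 - 3.408*b^5 + 5.0358*b^4 + 6.5944*b^3 - 13.7559*b^2 - 2.9784*b + 8.5264)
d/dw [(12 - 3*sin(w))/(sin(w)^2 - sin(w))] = 3*(cos(w) - 8/tan(w) + 4*cos(w)/sin(w)^2)/(sin(w) - 1)^2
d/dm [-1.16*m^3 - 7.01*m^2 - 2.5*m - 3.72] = -3.48*m^2 - 14.02*m - 2.5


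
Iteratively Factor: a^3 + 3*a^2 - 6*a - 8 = (a - 2)*(a^2 + 5*a + 4) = (a - 2)*(a + 4)*(a + 1)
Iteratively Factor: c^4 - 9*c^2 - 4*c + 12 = (c - 1)*(c^3 + c^2 - 8*c - 12) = (c - 1)*(c + 2)*(c^2 - c - 6) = (c - 1)*(c + 2)^2*(c - 3)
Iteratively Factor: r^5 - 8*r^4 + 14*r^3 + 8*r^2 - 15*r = (r - 1)*(r^4 - 7*r^3 + 7*r^2 + 15*r) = (r - 5)*(r - 1)*(r^3 - 2*r^2 - 3*r) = (r - 5)*(r - 1)*(r + 1)*(r^2 - 3*r) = (r - 5)*(r - 3)*(r - 1)*(r + 1)*(r)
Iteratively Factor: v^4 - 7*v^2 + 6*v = (v + 3)*(v^3 - 3*v^2 + 2*v) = v*(v + 3)*(v^2 - 3*v + 2) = v*(v - 2)*(v + 3)*(v - 1)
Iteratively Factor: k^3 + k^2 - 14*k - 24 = (k - 4)*(k^2 + 5*k + 6) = (k - 4)*(k + 3)*(k + 2)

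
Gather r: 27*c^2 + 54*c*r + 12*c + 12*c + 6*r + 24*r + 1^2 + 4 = 27*c^2 + 24*c + r*(54*c + 30) + 5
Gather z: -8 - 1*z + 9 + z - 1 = 0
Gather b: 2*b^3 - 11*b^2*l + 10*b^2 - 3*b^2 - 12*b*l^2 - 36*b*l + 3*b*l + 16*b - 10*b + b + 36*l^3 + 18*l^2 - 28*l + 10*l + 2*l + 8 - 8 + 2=2*b^3 + b^2*(7 - 11*l) + b*(-12*l^2 - 33*l + 7) + 36*l^3 + 18*l^2 - 16*l + 2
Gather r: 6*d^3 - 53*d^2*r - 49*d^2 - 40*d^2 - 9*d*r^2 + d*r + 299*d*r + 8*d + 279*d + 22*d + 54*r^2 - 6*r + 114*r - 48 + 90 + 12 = 6*d^3 - 89*d^2 + 309*d + r^2*(54 - 9*d) + r*(-53*d^2 + 300*d + 108) + 54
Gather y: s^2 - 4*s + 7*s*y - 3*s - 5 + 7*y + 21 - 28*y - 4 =s^2 - 7*s + y*(7*s - 21) + 12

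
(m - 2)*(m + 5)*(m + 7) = m^3 + 10*m^2 + 11*m - 70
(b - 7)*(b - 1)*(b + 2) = b^3 - 6*b^2 - 9*b + 14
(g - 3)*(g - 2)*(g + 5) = g^3 - 19*g + 30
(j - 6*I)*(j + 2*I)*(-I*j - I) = -I*j^3 - 4*j^2 - I*j^2 - 4*j - 12*I*j - 12*I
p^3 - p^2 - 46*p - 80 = (p - 8)*(p + 2)*(p + 5)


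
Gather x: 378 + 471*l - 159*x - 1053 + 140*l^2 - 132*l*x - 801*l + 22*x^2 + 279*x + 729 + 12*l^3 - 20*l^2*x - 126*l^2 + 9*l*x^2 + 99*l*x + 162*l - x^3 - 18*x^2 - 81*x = 12*l^3 + 14*l^2 - 168*l - x^3 + x^2*(9*l + 4) + x*(-20*l^2 - 33*l + 39) + 54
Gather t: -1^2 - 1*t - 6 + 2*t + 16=t + 9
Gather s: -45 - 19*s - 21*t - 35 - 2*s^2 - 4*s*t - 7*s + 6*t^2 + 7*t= -2*s^2 + s*(-4*t - 26) + 6*t^2 - 14*t - 80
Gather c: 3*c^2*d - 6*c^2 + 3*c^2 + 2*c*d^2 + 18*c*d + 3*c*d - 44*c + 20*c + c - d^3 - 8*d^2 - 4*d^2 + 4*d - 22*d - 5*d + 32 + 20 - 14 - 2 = c^2*(3*d - 3) + c*(2*d^2 + 21*d - 23) - d^3 - 12*d^2 - 23*d + 36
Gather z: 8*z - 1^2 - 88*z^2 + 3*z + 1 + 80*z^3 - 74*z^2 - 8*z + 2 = 80*z^3 - 162*z^2 + 3*z + 2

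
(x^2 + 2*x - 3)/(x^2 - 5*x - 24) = (x - 1)/(x - 8)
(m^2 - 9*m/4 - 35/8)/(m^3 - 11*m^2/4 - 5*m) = (m - 7/2)/(m*(m - 4))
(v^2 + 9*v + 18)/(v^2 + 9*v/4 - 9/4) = 4*(v + 6)/(4*v - 3)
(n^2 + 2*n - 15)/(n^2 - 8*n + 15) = (n + 5)/(n - 5)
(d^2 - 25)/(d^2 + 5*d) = (d - 5)/d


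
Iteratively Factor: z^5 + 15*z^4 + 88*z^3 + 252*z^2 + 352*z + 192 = (z + 4)*(z^4 + 11*z^3 + 44*z^2 + 76*z + 48) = (z + 4)^2*(z^3 + 7*z^2 + 16*z + 12) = (z + 2)*(z + 4)^2*(z^2 + 5*z + 6) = (z + 2)*(z + 3)*(z + 4)^2*(z + 2)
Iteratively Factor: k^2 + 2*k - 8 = (k - 2)*(k + 4)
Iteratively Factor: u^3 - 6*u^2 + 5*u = (u - 1)*(u^2 - 5*u) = (u - 5)*(u - 1)*(u)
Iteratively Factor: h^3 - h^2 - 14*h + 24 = (h - 2)*(h^2 + h - 12) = (h - 3)*(h - 2)*(h + 4)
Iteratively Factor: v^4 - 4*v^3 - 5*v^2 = (v)*(v^3 - 4*v^2 - 5*v) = v*(v - 5)*(v^2 + v) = v*(v - 5)*(v + 1)*(v)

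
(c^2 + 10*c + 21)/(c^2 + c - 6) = (c + 7)/(c - 2)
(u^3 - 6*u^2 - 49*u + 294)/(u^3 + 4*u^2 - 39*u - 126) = (u - 7)/(u + 3)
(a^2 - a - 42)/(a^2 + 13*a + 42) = (a - 7)/(a + 7)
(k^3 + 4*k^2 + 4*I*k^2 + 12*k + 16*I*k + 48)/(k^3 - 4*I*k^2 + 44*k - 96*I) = (k + 4)/(k - 8*I)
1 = 1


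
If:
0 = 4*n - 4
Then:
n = 1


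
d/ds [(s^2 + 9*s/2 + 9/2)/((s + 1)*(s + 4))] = (s^2 - 2*s - 9)/(2*(s^4 + 10*s^3 + 33*s^2 + 40*s + 16))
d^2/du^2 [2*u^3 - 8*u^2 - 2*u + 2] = 12*u - 16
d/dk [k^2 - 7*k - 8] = 2*k - 7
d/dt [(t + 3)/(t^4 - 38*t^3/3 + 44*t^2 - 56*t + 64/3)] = 3*(-9*t^3 + 22*t^2 + 254*t - 284)/(9*t^7 - 210*t^6 + 1816*t^5 - 7408*t^4 + 15760*t^3 - 17696*t^2 + 9728*t - 2048)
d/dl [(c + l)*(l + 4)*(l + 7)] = 2*c*l + 11*c + 3*l^2 + 22*l + 28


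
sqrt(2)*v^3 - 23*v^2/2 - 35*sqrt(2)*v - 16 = (v - 8*sqrt(2))*(v + 2*sqrt(2))*(sqrt(2)*v + 1/2)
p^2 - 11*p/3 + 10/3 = (p - 2)*(p - 5/3)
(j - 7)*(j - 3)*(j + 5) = j^3 - 5*j^2 - 29*j + 105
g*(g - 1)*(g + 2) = g^3 + g^2 - 2*g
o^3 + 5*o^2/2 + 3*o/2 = o*(o + 1)*(o + 3/2)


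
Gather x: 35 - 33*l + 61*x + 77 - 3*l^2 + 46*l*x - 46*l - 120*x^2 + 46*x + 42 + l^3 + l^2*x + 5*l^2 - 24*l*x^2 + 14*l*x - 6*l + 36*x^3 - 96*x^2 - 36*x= l^3 + 2*l^2 - 85*l + 36*x^3 + x^2*(-24*l - 216) + x*(l^2 + 60*l + 71) + 154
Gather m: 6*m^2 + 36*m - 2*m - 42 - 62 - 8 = 6*m^2 + 34*m - 112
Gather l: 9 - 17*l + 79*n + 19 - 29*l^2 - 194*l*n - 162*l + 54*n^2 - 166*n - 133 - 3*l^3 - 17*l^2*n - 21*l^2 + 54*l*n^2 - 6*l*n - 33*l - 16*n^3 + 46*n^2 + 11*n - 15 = -3*l^3 + l^2*(-17*n - 50) + l*(54*n^2 - 200*n - 212) - 16*n^3 + 100*n^2 - 76*n - 120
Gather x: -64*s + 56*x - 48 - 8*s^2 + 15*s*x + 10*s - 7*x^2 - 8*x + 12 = -8*s^2 - 54*s - 7*x^2 + x*(15*s + 48) - 36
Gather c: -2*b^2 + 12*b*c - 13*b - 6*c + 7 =-2*b^2 - 13*b + c*(12*b - 6) + 7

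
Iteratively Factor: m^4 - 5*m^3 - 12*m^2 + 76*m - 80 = (m - 5)*(m^3 - 12*m + 16) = (m - 5)*(m + 4)*(m^2 - 4*m + 4) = (m - 5)*(m - 2)*(m + 4)*(m - 2)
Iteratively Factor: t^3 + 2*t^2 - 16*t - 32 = (t - 4)*(t^2 + 6*t + 8) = (t - 4)*(t + 2)*(t + 4)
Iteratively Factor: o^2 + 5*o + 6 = (o + 3)*(o + 2)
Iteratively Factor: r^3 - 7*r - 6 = (r - 3)*(r^2 + 3*r + 2) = (r - 3)*(r + 1)*(r + 2)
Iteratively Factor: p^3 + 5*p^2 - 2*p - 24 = (p - 2)*(p^2 + 7*p + 12) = (p - 2)*(p + 4)*(p + 3)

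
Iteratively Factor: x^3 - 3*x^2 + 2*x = (x - 2)*(x^2 - x) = x*(x - 2)*(x - 1)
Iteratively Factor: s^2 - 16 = (s + 4)*(s - 4)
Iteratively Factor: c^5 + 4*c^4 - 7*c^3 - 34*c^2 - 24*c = (c + 2)*(c^4 + 2*c^3 - 11*c^2 - 12*c) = (c + 1)*(c + 2)*(c^3 + c^2 - 12*c) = c*(c + 1)*(c + 2)*(c^2 + c - 12) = c*(c - 3)*(c + 1)*(c + 2)*(c + 4)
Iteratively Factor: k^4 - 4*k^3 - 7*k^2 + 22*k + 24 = (k - 4)*(k^3 - 7*k - 6) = (k - 4)*(k + 1)*(k^2 - k - 6) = (k - 4)*(k + 1)*(k + 2)*(k - 3)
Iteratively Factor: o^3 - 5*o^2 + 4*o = (o - 4)*(o^2 - o) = o*(o - 4)*(o - 1)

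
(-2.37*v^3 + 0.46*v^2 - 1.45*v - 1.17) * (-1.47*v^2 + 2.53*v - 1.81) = 3.4839*v^5 - 6.6723*v^4 + 7.585*v^3 - 2.7812*v^2 - 0.3356*v + 2.1177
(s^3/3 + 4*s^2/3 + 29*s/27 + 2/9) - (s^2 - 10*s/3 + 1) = s^3/3 + s^2/3 + 119*s/27 - 7/9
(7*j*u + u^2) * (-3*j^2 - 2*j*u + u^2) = -21*j^3*u - 17*j^2*u^2 + 5*j*u^3 + u^4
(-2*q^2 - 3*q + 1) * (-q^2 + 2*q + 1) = 2*q^4 - q^3 - 9*q^2 - q + 1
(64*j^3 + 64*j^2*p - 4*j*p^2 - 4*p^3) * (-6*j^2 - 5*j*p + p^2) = -384*j^5 - 704*j^4*p - 232*j^3*p^2 + 108*j^2*p^3 + 16*j*p^4 - 4*p^5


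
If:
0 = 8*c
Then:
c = 0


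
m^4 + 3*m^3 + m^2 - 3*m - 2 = (m - 1)*(m + 1)^2*(m + 2)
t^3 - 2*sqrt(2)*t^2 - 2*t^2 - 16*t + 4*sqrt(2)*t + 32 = (t - 2)*(t - 4*sqrt(2))*(t + 2*sqrt(2))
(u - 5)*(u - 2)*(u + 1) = u^3 - 6*u^2 + 3*u + 10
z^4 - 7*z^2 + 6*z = z*(z - 2)*(z - 1)*(z + 3)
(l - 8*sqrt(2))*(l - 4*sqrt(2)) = l^2 - 12*sqrt(2)*l + 64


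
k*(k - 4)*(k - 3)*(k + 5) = k^4 - 2*k^3 - 23*k^2 + 60*k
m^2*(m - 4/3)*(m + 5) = m^4 + 11*m^3/3 - 20*m^2/3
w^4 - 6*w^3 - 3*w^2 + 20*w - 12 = (w - 6)*(w - 1)^2*(w + 2)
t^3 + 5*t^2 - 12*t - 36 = (t - 3)*(t + 2)*(t + 6)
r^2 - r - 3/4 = (r - 3/2)*(r + 1/2)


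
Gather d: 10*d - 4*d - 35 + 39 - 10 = 6*d - 6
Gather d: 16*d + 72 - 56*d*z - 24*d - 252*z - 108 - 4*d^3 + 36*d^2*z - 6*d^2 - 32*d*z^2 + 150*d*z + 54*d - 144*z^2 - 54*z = -4*d^3 + d^2*(36*z - 6) + d*(-32*z^2 + 94*z + 46) - 144*z^2 - 306*z - 36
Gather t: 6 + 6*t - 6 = 6*t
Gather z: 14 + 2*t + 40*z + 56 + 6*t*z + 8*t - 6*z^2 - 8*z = 10*t - 6*z^2 + z*(6*t + 32) + 70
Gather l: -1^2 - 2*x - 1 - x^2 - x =-x^2 - 3*x - 2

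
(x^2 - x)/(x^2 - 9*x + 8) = x/(x - 8)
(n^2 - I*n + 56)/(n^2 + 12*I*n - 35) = (n - 8*I)/(n + 5*I)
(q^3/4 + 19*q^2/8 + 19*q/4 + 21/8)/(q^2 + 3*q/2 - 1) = (2*q^3 + 19*q^2 + 38*q + 21)/(4*(2*q^2 + 3*q - 2))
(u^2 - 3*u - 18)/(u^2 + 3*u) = (u - 6)/u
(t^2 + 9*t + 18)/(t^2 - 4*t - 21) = (t + 6)/(t - 7)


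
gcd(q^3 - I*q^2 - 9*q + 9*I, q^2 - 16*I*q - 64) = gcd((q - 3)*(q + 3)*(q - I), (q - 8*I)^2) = 1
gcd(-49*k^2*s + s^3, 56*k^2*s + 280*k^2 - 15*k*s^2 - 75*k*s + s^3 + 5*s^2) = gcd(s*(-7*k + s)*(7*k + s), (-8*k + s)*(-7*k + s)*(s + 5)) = -7*k + s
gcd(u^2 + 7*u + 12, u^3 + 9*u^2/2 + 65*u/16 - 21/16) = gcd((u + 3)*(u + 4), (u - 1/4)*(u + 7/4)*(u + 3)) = u + 3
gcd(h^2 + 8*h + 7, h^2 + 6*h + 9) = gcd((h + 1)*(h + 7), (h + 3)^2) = 1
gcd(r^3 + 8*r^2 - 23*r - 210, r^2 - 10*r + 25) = r - 5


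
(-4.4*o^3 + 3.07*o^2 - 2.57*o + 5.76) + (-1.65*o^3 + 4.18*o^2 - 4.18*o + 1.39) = -6.05*o^3 + 7.25*o^2 - 6.75*o + 7.15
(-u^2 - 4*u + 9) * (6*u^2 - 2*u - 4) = -6*u^4 - 22*u^3 + 66*u^2 - 2*u - 36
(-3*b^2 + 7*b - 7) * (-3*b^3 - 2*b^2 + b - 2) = 9*b^5 - 15*b^4 + 4*b^3 + 27*b^2 - 21*b + 14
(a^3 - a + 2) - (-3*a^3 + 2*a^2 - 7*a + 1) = 4*a^3 - 2*a^2 + 6*a + 1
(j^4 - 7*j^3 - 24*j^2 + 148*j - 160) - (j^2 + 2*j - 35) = j^4 - 7*j^3 - 25*j^2 + 146*j - 125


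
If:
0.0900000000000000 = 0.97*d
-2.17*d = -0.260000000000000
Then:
No Solution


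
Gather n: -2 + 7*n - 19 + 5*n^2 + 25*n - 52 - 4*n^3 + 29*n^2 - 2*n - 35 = -4*n^3 + 34*n^2 + 30*n - 108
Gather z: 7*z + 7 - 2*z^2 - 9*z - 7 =-2*z^2 - 2*z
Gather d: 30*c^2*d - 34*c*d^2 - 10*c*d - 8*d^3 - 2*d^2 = -8*d^3 + d^2*(-34*c - 2) + d*(30*c^2 - 10*c)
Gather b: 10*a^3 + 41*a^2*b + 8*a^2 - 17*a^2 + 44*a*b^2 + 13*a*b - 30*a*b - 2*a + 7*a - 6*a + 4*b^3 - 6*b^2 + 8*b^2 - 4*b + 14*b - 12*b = 10*a^3 - 9*a^2 - a + 4*b^3 + b^2*(44*a + 2) + b*(41*a^2 - 17*a - 2)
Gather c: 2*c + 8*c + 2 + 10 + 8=10*c + 20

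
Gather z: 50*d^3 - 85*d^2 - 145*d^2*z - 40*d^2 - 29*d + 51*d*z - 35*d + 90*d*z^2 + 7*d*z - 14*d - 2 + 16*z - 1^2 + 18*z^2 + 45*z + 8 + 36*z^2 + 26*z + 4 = 50*d^3 - 125*d^2 - 78*d + z^2*(90*d + 54) + z*(-145*d^2 + 58*d + 87) + 9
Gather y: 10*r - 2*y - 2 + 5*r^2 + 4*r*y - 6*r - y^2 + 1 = 5*r^2 + 4*r - y^2 + y*(4*r - 2) - 1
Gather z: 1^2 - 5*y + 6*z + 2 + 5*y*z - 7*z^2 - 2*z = -5*y - 7*z^2 + z*(5*y + 4) + 3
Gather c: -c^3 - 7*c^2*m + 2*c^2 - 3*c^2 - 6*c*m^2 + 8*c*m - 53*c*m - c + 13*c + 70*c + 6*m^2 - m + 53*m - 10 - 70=-c^3 + c^2*(-7*m - 1) + c*(-6*m^2 - 45*m + 82) + 6*m^2 + 52*m - 80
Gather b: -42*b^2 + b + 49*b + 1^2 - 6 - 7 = -42*b^2 + 50*b - 12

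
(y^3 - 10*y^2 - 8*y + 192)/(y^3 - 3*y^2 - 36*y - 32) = (y - 6)/(y + 1)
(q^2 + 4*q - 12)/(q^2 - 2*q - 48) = (q - 2)/(q - 8)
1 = 1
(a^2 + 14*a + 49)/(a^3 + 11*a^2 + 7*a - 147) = 1/(a - 3)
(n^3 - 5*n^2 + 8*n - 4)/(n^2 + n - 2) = (n^2 - 4*n + 4)/(n + 2)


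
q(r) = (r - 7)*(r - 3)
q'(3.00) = -4.00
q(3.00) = 0.00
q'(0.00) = -10.00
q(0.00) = 21.00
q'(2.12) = -5.76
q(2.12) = 4.29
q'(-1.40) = -12.80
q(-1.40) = 36.96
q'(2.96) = -4.08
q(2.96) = 0.16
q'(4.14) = -1.72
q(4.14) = -3.26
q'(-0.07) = -10.14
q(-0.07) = 21.70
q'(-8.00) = -26.00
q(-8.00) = 165.00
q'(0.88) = -8.24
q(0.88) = 12.97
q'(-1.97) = -13.94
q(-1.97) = 44.58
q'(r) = 2*r - 10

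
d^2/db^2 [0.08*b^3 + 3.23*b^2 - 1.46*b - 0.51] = 0.48*b + 6.46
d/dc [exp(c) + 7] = exp(c)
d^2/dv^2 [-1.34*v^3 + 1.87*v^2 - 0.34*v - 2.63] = 3.74 - 8.04*v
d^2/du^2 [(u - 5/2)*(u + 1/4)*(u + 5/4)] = 6*u - 2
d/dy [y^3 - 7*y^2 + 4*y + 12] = 3*y^2 - 14*y + 4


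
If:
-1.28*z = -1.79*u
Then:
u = 0.715083798882682*z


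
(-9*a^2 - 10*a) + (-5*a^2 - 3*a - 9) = -14*a^2 - 13*a - 9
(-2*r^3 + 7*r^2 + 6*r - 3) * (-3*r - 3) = 6*r^4 - 15*r^3 - 39*r^2 - 9*r + 9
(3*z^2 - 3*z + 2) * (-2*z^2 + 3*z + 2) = -6*z^4 + 15*z^3 - 7*z^2 + 4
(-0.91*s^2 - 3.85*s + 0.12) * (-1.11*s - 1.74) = 1.0101*s^3 + 5.8569*s^2 + 6.5658*s - 0.2088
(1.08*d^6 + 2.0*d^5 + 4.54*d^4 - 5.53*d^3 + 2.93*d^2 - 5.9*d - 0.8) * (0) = 0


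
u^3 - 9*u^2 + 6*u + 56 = (u - 7)*(u - 4)*(u + 2)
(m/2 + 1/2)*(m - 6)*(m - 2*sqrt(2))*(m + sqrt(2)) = m^4/2 - 5*m^3/2 - sqrt(2)*m^3/2 - 5*m^2 + 5*sqrt(2)*m^2/2 + 3*sqrt(2)*m + 10*m + 12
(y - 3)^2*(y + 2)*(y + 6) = y^4 + 2*y^3 - 27*y^2 + 108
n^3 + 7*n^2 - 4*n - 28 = (n - 2)*(n + 2)*(n + 7)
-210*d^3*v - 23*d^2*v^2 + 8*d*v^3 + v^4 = v*(-5*d + v)*(6*d + v)*(7*d + v)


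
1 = 1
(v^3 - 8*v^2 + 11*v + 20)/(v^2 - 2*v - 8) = (v^2 - 4*v - 5)/(v + 2)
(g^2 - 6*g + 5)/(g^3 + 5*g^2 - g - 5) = (g - 5)/(g^2 + 6*g + 5)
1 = 1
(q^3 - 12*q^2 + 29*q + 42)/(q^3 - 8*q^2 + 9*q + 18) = (q - 7)/(q - 3)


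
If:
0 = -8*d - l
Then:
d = -l/8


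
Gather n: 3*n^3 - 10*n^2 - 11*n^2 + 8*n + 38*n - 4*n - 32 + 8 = 3*n^3 - 21*n^2 + 42*n - 24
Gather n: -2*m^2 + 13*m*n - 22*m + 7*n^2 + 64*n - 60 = -2*m^2 - 22*m + 7*n^2 + n*(13*m + 64) - 60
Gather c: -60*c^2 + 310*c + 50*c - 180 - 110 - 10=-60*c^2 + 360*c - 300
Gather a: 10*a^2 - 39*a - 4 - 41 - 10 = 10*a^2 - 39*a - 55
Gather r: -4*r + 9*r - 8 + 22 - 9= 5*r + 5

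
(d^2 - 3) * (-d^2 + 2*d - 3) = -d^4 + 2*d^3 - 6*d + 9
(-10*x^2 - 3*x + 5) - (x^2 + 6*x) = -11*x^2 - 9*x + 5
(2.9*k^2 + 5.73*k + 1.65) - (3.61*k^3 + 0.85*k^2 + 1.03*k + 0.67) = -3.61*k^3 + 2.05*k^2 + 4.7*k + 0.98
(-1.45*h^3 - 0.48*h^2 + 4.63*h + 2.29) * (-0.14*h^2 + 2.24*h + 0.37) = 0.203*h^5 - 3.1808*h^4 - 2.2599*h^3 + 9.873*h^2 + 6.8427*h + 0.8473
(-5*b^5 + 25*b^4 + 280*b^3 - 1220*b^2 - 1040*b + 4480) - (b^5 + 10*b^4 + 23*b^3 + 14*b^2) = -6*b^5 + 15*b^4 + 257*b^3 - 1234*b^2 - 1040*b + 4480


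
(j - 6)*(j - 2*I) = j^2 - 6*j - 2*I*j + 12*I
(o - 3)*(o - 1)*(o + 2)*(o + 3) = o^4 + o^3 - 11*o^2 - 9*o + 18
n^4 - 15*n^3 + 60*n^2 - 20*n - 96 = (n - 8)*(n - 6)*(n - 2)*(n + 1)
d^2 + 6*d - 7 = (d - 1)*(d + 7)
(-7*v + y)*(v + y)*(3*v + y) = -21*v^3 - 25*v^2*y - 3*v*y^2 + y^3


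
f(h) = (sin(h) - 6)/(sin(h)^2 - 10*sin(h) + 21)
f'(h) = (-2*sin(h)*cos(h) + 10*cos(h))*(sin(h) - 6)/(sin(h)^2 - 10*sin(h) + 21)^2 + cos(h)/(sin(h)^2 - 10*sin(h) + 21)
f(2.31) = -0.37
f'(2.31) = 0.10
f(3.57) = -0.25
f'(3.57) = 0.06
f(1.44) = -0.42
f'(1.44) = -0.03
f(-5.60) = -0.36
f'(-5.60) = -0.11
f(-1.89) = -0.22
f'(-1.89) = 0.02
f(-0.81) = -0.23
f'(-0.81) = -0.04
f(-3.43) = -0.31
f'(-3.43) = 0.10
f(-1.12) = -0.22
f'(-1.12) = -0.02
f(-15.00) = -0.24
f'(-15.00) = 0.05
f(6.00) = -0.26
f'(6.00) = -0.07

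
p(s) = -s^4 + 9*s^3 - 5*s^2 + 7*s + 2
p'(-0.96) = 45.02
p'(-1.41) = 85.99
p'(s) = -4*s^3 + 27*s^2 - 10*s + 7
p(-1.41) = -46.99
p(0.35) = 4.21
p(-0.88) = -14.76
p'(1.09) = 23.00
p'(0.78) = 13.73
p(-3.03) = -399.77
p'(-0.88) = 39.43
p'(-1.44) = 89.33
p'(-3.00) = 388.00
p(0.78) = 8.32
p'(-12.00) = 10927.00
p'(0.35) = 6.64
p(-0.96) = -18.14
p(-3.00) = -388.00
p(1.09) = 13.93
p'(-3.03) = 396.46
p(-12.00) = -37090.00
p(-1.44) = -49.62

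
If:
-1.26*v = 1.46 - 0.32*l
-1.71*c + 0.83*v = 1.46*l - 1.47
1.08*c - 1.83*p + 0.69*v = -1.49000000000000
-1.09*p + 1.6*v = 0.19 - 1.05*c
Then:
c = -351.29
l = 481.28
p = -160.86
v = 121.07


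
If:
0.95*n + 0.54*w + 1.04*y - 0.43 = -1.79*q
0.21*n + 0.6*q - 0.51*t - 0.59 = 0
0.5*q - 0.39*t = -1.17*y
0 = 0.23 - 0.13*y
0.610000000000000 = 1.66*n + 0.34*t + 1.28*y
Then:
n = 6.91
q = -34.27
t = -38.62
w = 98.81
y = 1.77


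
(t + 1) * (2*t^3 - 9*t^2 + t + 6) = 2*t^4 - 7*t^3 - 8*t^2 + 7*t + 6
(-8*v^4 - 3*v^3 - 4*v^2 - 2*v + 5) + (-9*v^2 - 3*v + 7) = -8*v^4 - 3*v^3 - 13*v^2 - 5*v + 12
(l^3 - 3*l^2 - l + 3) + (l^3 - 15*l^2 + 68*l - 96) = 2*l^3 - 18*l^2 + 67*l - 93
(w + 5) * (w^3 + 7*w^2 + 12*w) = w^4 + 12*w^3 + 47*w^2 + 60*w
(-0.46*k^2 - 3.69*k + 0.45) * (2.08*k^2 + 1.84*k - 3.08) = -0.9568*k^4 - 8.5216*k^3 - 4.4368*k^2 + 12.1932*k - 1.386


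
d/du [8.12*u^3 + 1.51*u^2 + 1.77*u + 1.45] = 24.36*u^2 + 3.02*u + 1.77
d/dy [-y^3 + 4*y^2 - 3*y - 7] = -3*y^2 + 8*y - 3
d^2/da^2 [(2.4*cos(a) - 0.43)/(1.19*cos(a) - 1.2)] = (2.818277*sin(a)^2 - 2.84196*cos(a) + 2.818277)/(1.685159*cos(a)^3 - 5.09796*cos(a)^2 + 5.1408*cos(a) - 1.728)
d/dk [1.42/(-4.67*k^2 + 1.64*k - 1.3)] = (13.2628*k - 2.3288)/(4.67*k^2 - 1.64*k + 1.3)^2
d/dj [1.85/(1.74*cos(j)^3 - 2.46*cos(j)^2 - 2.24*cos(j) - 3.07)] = (9.657*cos(j)^2 - 9.102*cos(j) - 4.144)*sin(j)/(-1.74*cos(j)^3 + 2.46*cos(j)^2 + 2.24*cos(j) + 3.07)^2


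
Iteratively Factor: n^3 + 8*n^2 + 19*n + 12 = (n + 1)*(n^2 + 7*n + 12) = (n + 1)*(n + 3)*(n + 4)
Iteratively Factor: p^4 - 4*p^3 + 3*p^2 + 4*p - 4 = (p - 1)*(p^3 - 3*p^2 + 4) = (p - 2)*(p - 1)*(p^2 - p - 2) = (p - 2)*(p - 1)*(p + 1)*(p - 2)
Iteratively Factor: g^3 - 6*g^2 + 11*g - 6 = (g - 2)*(g^2 - 4*g + 3) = (g - 3)*(g - 2)*(g - 1)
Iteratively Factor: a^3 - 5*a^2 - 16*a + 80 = (a - 4)*(a^2 - a - 20) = (a - 4)*(a + 4)*(a - 5)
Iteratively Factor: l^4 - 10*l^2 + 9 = (l - 3)*(l^3 + 3*l^2 - l - 3) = (l - 3)*(l + 1)*(l^2 + 2*l - 3) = (l - 3)*(l - 1)*(l + 1)*(l + 3)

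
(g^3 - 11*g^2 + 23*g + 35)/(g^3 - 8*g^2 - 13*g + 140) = (g + 1)/(g + 4)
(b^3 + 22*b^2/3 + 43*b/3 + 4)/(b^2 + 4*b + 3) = (3*b^2 + 13*b + 4)/(3*(b + 1))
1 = 1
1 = 1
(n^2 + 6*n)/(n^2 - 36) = n/(n - 6)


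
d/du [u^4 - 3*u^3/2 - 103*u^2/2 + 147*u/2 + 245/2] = 4*u^3 - 9*u^2/2 - 103*u + 147/2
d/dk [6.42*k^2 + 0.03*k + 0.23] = 12.84*k + 0.03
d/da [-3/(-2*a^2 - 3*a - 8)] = 3*(-4*a - 3)/(2*a^2 + 3*a + 8)^2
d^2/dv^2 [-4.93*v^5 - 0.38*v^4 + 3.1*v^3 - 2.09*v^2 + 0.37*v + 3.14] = -98.6*v^3 - 4.56*v^2 + 18.6*v - 4.18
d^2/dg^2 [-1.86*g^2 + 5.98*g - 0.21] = -3.72000000000000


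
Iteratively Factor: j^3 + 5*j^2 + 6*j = (j + 2)*(j^2 + 3*j) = j*(j + 2)*(j + 3)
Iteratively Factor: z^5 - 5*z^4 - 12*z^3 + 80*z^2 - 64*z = (z - 4)*(z^4 - z^3 - 16*z^2 + 16*z) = (z - 4)^2*(z^3 + 3*z^2 - 4*z) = (z - 4)^2*(z + 4)*(z^2 - z) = z*(z - 4)^2*(z + 4)*(z - 1)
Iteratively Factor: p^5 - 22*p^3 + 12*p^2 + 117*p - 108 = (p - 3)*(p^4 + 3*p^3 - 13*p^2 - 27*p + 36) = (p - 3)*(p - 1)*(p^3 + 4*p^2 - 9*p - 36) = (p - 3)^2*(p - 1)*(p^2 + 7*p + 12) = (p - 3)^2*(p - 1)*(p + 3)*(p + 4)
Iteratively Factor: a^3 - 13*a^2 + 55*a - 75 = (a - 5)*(a^2 - 8*a + 15) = (a - 5)*(a - 3)*(a - 5)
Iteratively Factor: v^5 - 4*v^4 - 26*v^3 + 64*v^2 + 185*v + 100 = (v - 5)*(v^4 + v^3 - 21*v^2 - 41*v - 20) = (v - 5)*(v + 1)*(v^3 - 21*v - 20) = (v - 5)*(v + 1)^2*(v^2 - v - 20) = (v - 5)^2*(v + 1)^2*(v + 4)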